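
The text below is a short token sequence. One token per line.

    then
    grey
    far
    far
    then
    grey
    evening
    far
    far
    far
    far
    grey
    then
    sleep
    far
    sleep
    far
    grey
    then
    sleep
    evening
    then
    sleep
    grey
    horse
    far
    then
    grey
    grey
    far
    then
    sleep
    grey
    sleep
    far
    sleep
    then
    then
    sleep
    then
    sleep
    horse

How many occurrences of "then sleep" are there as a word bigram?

Scanning the 41 overlapping bigram windows for "then sleep":
  position 13–14: then sleep
  position 19–20: then sleep
  position 22–23: then sleep
  position 31–32: then sleep
  position 38–39: then sleep
  position 40–41: then sleep

6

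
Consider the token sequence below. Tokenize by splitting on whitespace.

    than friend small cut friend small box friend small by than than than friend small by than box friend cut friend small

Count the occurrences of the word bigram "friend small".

5

Scanning the 21 overlapping bigram windows for "friend small":
  position 2–3: friend small
  position 5–6: friend small
  position 8–9: friend small
  position 14–15: friend small
  position 21–22: friend small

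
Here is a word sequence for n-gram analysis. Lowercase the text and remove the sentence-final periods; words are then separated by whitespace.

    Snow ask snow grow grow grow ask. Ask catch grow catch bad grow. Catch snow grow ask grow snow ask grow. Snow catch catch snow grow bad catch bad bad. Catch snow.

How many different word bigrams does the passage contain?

32 tokens → 31 bigram windows in total.
Repeated bigrams (each contributes count−1 duplicates):
  catch snow: 3
  snow grow: 3
  ask grow: 2
  bad catch: 2
  catch bad: 2
  grow ask: 2
  grow catch: 2
  grow grow: 2
  … (2 more repeated)
12 duplicate windows → 31 − 12 = 19 distinct.

19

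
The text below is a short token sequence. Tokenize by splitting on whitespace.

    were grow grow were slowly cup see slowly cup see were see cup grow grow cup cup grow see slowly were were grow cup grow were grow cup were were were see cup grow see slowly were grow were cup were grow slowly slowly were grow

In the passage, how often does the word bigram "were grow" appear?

6

Scanning the 45 overlapping bigram windows for "were grow":
  position 1–2: were grow
  position 22–23: were grow
  position 26–27: were grow
  position 37–38: were grow
  position 41–42: were grow
  position 45–46: were grow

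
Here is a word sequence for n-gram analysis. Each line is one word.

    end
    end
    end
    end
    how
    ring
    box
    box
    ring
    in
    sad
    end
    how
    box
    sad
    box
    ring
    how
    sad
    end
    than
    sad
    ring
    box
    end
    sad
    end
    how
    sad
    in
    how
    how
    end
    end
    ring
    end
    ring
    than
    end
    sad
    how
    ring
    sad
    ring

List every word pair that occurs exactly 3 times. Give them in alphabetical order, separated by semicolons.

end how; sad end

Bigram counts meeting the condition (exactly 3 times):
  end how: 3
  sad end: 3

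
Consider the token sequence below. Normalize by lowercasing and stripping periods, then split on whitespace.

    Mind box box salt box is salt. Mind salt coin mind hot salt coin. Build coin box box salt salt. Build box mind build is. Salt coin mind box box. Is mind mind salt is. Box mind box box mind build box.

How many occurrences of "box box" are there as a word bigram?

Scanning the 41 overlapping bigram windows for "box box":
  position 2–3: box box
  position 17–18: box box
  position 29–30: box box
  position 38–39: box box

4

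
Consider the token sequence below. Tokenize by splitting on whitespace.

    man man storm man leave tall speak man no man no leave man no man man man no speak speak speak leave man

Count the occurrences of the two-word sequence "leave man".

2

Scanning the 22 overlapping bigram windows for "leave man":
  position 12–13: leave man
  position 22–23: leave man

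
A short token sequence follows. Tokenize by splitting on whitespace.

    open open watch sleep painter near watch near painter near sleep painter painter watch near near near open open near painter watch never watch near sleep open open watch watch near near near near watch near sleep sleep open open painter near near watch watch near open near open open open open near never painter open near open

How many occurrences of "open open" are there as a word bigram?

Scanning the 57 overlapping bigram windows for "open open":
  position 1–2: open open
  position 18–19: open open
  position 27–28: open open
  position 39–40: open open
  position 49–50: open open
  position 50–51: open open
  position 51–52: open open

7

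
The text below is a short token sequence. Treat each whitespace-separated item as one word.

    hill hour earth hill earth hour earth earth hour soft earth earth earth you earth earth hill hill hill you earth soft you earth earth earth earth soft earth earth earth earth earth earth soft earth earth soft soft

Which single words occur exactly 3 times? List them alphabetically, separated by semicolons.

Unigram counts meeting the condition (exactly 3 times):
  hour: 3
  you: 3

hour; you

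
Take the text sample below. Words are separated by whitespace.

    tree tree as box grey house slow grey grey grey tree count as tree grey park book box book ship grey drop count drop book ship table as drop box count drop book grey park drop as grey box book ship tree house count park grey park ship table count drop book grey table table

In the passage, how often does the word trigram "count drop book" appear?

3

Scanning the 53 overlapping trigram windows for "count drop book":
  position 23–25: count drop book
  position 31–33: count drop book
  position 50–52: count drop book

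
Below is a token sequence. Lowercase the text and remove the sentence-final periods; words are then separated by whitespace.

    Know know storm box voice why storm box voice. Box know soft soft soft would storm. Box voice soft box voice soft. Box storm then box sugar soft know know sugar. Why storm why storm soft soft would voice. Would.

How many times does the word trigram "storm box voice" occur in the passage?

3

Scanning the 38 overlapping trigram windows for "storm box voice":
  position 3–5: storm box voice
  position 7–9: storm box voice
  position 16–18: storm box voice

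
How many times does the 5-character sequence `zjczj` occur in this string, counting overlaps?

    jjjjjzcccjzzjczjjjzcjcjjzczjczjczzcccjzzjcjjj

2

Sliding a length-5 window over the 45 characters (41 positions):
  position 12–16: zjczj
  position 27–31: zjczj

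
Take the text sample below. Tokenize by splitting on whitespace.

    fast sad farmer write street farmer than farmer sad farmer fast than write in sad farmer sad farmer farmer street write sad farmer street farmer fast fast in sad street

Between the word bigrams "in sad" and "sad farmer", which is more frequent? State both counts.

"in sad": 2 occurrences
"sad farmer": 5 occurrences

"sad farmer" (5 vs 2)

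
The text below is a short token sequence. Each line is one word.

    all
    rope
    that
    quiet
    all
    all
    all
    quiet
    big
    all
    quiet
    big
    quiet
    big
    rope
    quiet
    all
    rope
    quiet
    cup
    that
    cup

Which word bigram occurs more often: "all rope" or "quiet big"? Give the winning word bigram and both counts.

"quiet big" (3 vs 2)

"all rope": 2 occurrences
"quiet big": 3 occurrences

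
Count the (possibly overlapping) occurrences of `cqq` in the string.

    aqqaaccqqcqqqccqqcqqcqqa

5

Sliding a length-3 window over the 24 characters (22 positions):
  position 7–9: cqq
  position 10–12: cqq
  position 15–17: cqq
  position 18–20: cqq
  position 21–23: cqq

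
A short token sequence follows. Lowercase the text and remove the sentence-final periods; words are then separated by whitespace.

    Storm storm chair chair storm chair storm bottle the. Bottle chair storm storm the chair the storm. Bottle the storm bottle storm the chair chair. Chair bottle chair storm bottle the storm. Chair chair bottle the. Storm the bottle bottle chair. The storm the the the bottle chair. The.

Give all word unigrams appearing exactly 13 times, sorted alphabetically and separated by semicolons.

Unigram counts meeting the condition (exactly 13 times):
  chair: 13
  storm: 13
  the: 13

chair; storm; the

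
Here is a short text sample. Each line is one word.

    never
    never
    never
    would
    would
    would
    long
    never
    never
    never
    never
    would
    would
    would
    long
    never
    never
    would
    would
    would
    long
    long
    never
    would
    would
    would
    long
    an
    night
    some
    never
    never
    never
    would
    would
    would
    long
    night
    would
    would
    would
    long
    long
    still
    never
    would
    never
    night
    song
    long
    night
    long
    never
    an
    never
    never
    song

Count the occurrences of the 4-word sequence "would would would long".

6

Scanning the 54 overlapping 4-gram windows for "would would would long":
  position 4–7: would would would long
  position 12–15: would would would long
  position 18–21: would would would long
  position 24–27: would would would long
  position 34–37: would would would long
  position 39–42: would would would long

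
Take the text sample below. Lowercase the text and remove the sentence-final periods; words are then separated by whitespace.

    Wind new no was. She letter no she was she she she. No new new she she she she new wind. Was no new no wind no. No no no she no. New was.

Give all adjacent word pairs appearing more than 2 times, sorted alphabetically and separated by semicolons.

no new; no no; she she

Bigram counts meeting the condition (more than 2 times):
  no new: 3
  no no: 3
  she she: 5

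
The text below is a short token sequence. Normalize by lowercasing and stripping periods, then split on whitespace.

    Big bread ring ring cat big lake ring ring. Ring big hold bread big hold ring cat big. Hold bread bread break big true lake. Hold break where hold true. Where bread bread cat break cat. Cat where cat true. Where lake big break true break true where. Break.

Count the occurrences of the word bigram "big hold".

Scanning the 48 overlapping bigram windows for "big hold":
  position 11–12: big hold
  position 14–15: big hold
  position 18–19: big hold

3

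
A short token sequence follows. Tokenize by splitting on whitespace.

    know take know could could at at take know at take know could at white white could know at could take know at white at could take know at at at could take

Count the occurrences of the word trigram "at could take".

Scanning the 31 overlapping trigram windows for "at could take":
  position 19–21: at could take
  position 25–27: at could take
  position 31–33: at could take

3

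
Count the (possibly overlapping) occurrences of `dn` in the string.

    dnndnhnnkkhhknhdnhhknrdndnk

5

Sliding a length-2 window over the 27 characters (26 positions):
  position 1–2: dn
  position 4–5: dn
  position 16–17: dn
  position 23–24: dn
  position 25–26: dn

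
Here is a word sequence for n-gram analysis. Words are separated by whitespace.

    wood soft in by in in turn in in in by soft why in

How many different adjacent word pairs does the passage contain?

14 tokens → 13 bigram windows in total.
Repeated bigrams (each contributes count−1 duplicates):
  in in: 3
  in by: 2
3 duplicate windows → 13 − 3 = 10 distinct.

10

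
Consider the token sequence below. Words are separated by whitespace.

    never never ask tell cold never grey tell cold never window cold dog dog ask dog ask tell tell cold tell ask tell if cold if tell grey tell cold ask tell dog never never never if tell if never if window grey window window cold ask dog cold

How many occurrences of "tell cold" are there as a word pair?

4

Scanning the 48 overlapping bigram windows for "tell cold":
  position 4–5: tell cold
  position 8–9: tell cold
  position 19–20: tell cold
  position 29–30: tell cold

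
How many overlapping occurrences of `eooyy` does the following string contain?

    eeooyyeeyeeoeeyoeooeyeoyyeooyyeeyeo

2

Sliding a length-5 window over the 35 characters (31 positions):
  position 2–6: eooyy
  position 26–30: eooyy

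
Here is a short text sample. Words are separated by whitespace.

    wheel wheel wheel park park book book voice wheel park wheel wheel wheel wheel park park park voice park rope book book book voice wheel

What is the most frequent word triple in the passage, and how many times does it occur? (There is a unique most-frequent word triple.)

"wheel wheel wheel", 3 times

Trigram frequencies (highest first):
  wheel wheel wheel: 3
  wheel wheel park: 2
  wheel park park: 2
  book book voice: 2
  book voice wheel: 2
  park park book: 1
  … (11 more, each ≤ 1)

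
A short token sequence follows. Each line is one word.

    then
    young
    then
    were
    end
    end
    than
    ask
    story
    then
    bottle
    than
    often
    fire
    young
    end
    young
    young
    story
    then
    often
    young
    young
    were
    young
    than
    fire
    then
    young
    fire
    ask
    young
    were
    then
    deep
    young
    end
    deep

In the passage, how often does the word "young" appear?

10

Scanning the 38 tokens for "young":
  position 2: young
  position 15: young
  position 17: young
  position 18: young
  position 22: young
  position 23: young
  position 25: young
  position 29: young
  position 32: young
  position 36: young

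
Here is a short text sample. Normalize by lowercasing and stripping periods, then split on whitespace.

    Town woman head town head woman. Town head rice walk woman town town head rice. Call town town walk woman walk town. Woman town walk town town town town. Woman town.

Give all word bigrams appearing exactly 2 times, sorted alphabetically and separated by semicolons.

Bigram counts meeting the condition (exactly 2 times):
  head rice: 2
  town walk: 2
  walk town: 2
  walk woman: 2

head rice; town walk; walk town; walk woman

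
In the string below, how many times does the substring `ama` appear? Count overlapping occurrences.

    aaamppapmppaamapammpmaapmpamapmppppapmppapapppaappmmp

2

Sliding a length-3 window over the 53 characters (51 positions):
  position 13–15: ama
  position 27–29: ama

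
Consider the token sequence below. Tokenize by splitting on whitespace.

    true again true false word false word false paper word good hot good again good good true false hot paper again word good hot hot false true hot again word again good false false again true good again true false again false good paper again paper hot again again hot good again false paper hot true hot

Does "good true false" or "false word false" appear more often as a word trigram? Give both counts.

"good true false": 1 occurrence
"false word false": 2 occurrences

"false word false" (2 vs 1)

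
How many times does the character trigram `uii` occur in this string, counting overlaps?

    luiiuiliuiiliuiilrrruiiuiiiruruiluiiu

6

Sliding a length-3 window over the 37 characters (35 positions):
  position 2–4: uii
  position 9–11: uii
  position 14–16: uii
  position 21–23: uii
  position 24–26: uii
  position 34–36: uii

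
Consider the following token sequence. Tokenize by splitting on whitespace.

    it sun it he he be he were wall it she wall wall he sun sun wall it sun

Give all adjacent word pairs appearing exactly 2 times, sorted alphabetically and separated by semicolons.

Bigram counts meeting the condition (exactly 2 times):
  it sun: 2
  wall it: 2

it sun; wall it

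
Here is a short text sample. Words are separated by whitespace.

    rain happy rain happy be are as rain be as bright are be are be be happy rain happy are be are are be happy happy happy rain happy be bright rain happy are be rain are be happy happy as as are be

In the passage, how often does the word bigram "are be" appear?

7

Scanning the 43 overlapping bigram windows for "are be":
  position 12–13: are be
  position 14–15: are be
  position 20–21: are be
  position 23–24: are be
  position 34–35: are be
  position 37–38: are be
  position 43–44: are be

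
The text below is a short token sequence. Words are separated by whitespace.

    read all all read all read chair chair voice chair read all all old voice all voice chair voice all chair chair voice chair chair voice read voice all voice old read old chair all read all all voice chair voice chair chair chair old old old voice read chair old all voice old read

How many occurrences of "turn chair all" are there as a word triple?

Scanning the 53 overlapping trigram windows for "turn chair all":
  (none found)

0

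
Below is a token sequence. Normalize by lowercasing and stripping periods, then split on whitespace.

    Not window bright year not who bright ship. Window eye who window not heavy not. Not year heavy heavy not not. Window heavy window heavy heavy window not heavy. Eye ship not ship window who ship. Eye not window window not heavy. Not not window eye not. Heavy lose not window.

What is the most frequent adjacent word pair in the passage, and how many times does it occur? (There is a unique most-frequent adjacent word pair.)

Bigram frequencies (highest first):
  not window: 5
  not heavy: 4
  window not: 3
  heavy not: 3
  not not: 3
  ship window: 2
  … (25 more, each ≤ 2)

"not window", 5 times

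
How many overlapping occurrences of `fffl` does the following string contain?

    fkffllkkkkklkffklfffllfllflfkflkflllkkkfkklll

Sliding a length-4 window over the 45 characters (42 positions):
  position 18–21: fffl

1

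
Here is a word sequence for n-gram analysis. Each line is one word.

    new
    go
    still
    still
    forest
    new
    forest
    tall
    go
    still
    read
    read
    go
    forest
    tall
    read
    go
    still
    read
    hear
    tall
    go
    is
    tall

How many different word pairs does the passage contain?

17

24 tokens → 23 bigram windows in total.
Repeated bigrams (each contributes count−1 duplicates):
  go still: 3
  forest tall: 2
  read go: 2
  still read: 2
  tall go: 2
6 duplicate windows → 23 − 6 = 17 distinct.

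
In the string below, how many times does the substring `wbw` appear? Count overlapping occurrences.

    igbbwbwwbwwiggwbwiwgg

3

Sliding a length-3 window over the 21 characters (19 positions):
  position 5–7: wbw
  position 8–10: wbw
  position 15–17: wbw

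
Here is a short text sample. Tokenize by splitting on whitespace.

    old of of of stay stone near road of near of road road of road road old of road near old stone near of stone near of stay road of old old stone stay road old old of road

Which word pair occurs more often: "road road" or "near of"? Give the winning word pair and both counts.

"near of" (3 vs 2)

"road road": 2 occurrences
"near of": 3 occurrences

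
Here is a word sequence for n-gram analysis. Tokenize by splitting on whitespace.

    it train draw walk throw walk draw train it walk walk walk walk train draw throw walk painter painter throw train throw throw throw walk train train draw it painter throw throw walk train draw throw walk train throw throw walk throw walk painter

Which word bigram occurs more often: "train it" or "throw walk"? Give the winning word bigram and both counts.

"throw walk" (7 vs 1)

"train it": 1 occurrence
"throw walk": 7 occurrences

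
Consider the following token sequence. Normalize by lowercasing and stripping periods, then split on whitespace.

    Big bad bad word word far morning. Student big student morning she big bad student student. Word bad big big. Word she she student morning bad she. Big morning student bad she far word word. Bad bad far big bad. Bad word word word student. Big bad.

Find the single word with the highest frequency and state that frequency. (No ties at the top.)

"bad", 11 times

Unigram frequencies (highest first):
  bad: 11
  word: 9
  big: 8
  student: 7
  she: 5
  morning: 4
  … (1 more, each ≤ 3)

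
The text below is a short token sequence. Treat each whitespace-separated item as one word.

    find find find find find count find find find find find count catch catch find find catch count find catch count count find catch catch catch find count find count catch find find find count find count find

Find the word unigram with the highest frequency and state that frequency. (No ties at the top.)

"find", 21 times

Unigram frequencies (highest first):
  find: 21
  count: 9
  catch: 8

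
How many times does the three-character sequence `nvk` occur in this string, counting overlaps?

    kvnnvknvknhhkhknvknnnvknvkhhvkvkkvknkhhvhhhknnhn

5

Sliding a length-3 window over the 48 characters (46 positions):
  position 4–6: nvk
  position 7–9: nvk
  position 16–18: nvk
  position 21–23: nvk
  position 24–26: nvk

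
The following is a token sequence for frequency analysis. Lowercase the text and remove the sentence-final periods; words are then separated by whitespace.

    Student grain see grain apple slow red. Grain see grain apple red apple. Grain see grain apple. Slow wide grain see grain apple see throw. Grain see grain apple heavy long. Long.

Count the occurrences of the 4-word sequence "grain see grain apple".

Scanning the 29 overlapping 4-gram windows for "grain see grain apple":
  position 2–5: grain see grain apple
  position 8–11: grain see grain apple
  position 14–17: grain see grain apple
  position 20–23: grain see grain apple
  position 26–29: grain see grain apple

5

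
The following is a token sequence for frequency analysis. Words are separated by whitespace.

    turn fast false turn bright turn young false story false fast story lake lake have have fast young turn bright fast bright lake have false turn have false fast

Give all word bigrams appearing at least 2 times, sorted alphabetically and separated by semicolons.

false fast; false turn; have false; lake have; turn bright

Bigram counts meeting the condition (at least 2 times):
  false fast: 2
  false turn: 2
  have false: 2
  lake have: 2
  turn bright: 2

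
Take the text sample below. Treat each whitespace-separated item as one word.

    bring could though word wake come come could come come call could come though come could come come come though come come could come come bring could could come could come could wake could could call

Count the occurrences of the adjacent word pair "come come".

6

Scanning the 35 overlapping bigram windows for "come come":
  position 6–7: come come
  position 9–10: come come
  position 17–18: come come
  position 18–19: come come
  position 21–22: come come
  position 24–25: come come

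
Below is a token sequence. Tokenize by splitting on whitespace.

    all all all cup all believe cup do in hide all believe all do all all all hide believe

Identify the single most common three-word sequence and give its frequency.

Trigram frequencies (highest first):
  all all all: 2
  all all cup: 1
  all cup all: 1
  cup all believe: 1
  all believe cup: 1
  believe cup do: 1
  … (10 more, each ≤ 1)

"all all all", 2 times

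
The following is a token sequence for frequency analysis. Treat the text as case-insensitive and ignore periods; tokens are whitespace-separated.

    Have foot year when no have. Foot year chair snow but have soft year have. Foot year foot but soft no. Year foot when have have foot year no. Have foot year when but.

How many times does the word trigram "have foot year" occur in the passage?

Scanning the 32 overlapping trigram windows for "have foot year":
  position 1–3: have foot year
  position 6–8: have foot year
  position 15–17: have foot year
  position 26–28: have foot year
  position 30–32: have foot year

5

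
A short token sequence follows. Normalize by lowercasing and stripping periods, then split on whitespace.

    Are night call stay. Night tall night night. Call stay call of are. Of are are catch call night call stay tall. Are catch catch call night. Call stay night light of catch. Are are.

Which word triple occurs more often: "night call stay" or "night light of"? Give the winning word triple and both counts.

"night call stay": 4 occurrences
"night light of": 1 occurrence

"night call stay" (4 vs 1)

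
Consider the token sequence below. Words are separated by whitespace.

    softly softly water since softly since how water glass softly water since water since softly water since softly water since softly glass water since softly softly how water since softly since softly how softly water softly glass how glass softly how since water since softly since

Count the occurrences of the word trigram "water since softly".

Scanning the 44 overlapping trigram windows for "water since softly":
  position 3–5: water since softly
  position 13–15: water since softly
  position 16–18: water since softly
  position 19–21: water since softly
  position 23–25: water since softly
  position 28–30: water since softly
  position 43–45: water since softly

7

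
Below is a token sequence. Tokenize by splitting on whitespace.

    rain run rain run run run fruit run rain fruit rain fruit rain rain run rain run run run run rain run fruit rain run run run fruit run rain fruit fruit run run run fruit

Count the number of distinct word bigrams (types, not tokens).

9

36 tokens → 35 bigram windows in total.
Repeated bigrams (each contributes count−1 duplicates):
  run run: 9
  rain run: 6
  run rain: 5
  run fruit: 4
  fruit rain: 3
  fruit run: 3
  rain fruit: 3
26 duplicate windows → 35 − 26 = 9 distinct.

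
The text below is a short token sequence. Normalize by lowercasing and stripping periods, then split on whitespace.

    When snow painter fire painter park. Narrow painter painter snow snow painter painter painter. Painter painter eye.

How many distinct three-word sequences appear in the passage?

17 tokens → 15 trigram windows in total.
Repeated trigrams (each contributes count−1 duplicates):
  painter painter painter: 3
2 duplicate windows → 15 − 2 = 13 distinct.

13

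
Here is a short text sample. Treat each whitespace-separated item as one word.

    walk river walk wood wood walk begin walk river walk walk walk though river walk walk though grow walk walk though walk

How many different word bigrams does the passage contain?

22 tokens → 21 bigram windows in total.
Repeated bigrams (each contributes count−1 duplicates):
  walk walk: 4
  river walk: 3
  walk though: 3
  walk river: 2
8 duplicate windows → 21 − 8 = 13 distinct.

13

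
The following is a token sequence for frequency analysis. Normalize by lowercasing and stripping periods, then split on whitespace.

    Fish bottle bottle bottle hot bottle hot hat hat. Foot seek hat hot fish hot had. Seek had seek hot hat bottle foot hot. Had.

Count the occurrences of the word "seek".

3

Scanning the 25 tokens for "seek":
  position 11: seek
  position 17: seek
  position 19: seek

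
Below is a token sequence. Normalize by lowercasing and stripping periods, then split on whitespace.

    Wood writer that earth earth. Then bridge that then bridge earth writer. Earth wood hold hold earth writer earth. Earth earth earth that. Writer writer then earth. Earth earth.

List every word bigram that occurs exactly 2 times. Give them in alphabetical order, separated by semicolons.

Bigram counts meeting the condition (exactly 2 times):
  earth writer: 2
  then bridge: 2
  writer earth: 2

earth writer; then bridge; writer earth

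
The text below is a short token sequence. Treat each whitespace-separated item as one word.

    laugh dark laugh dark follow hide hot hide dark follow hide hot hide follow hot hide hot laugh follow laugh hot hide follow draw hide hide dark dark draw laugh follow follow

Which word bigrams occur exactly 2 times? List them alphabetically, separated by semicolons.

dark follow; follow hide; hide dark; hide follow; laugh dark; laugh follow

Bigram counts meeting the condition (exactly 2 times):
  dark follow: 2
  follow hide: 2
  hide dark: 2
  hide follow: 2
  laugh dark: 2
  laugh follow: 2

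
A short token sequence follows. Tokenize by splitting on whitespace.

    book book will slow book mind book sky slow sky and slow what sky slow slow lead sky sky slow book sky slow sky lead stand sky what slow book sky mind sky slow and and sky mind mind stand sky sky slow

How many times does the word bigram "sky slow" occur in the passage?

Scanning the 42 overlapping bigram windows for "sky slow":
  position 8–9: sky slow
  position 14–15: sky slow
  position 19–20: sky slow
  position 22–23: sky slow
  position 33–34: sky slow
  position 42–43: sky slow

6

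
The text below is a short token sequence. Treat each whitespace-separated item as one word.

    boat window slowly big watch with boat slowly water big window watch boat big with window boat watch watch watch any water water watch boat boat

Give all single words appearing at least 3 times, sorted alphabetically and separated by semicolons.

big; boat; watch; water; window

Unigram counts meeting the condition (at least 3 times):
  big: 3
  boat: 6
  watch: 6
  water: 3
  window: 3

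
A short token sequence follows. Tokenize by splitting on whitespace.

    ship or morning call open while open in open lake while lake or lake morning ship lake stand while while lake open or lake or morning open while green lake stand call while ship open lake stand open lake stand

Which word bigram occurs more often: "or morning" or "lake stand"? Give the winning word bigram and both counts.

"lake stand" (4 vs 2)

"or morning": 2 occurrences
"lake stand": 4 occurrences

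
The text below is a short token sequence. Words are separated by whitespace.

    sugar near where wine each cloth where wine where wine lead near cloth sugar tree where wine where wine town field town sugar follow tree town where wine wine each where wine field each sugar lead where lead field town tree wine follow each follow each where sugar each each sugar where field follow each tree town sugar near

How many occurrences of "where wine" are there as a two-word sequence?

Scanning the 58 overlapping bigram windows for "where wine":
  position 3–4: where wine
  position 7–8: where wine
  position 9–10: where wine
  position 16–17: where wine
  position 18–19: where wine
  position 27–28: where wine
  position 31–32: where wine

7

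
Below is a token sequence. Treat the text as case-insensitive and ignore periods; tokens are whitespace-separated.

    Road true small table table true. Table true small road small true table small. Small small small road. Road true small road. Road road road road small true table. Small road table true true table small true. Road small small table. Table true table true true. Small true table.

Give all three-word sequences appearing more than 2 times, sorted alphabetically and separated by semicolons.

Trigram counts meeting the condition (more than 2 times):
  road road road: 3
  small true table: 3
  true table small: 3

road road road; small true table; true table small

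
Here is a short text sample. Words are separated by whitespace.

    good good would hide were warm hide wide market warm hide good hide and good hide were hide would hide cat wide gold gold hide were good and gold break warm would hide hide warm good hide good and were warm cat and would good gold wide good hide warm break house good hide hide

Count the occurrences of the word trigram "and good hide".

1

Scanning the 53 overlapping trigram windows for "and good hide":
  position 14–16: and good hide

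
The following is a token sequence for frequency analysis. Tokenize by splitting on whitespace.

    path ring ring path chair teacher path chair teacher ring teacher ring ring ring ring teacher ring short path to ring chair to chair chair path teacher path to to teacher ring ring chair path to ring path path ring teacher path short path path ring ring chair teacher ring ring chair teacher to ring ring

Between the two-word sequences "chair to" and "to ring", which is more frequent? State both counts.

"to ring" (3 vs 1)

"chair to": 1 occurrence
"to ring": 3 occurrences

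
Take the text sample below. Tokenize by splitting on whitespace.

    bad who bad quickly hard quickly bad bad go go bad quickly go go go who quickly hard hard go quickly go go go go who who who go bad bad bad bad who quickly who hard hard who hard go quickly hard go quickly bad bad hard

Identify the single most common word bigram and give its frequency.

Bigram frequencies (highest first):
  go go: 6
  bad bad: 5
  quickly hard: 3
  hard go: 3
  go quickly: 3
  bad who: 2
  … (16 more, each ≤ 2)

"go go", 6 times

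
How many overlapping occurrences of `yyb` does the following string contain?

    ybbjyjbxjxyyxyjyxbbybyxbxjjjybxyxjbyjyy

Sliding a length-3 window over the 39 characters (37 positions):
  (no match at any position)

0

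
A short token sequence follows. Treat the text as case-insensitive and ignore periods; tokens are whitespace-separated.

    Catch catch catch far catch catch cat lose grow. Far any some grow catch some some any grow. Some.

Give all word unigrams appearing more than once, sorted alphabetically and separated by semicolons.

Unigram counts meeting the condition (more than once):
  any: 2
  catch: 6
  far: 2
  grow: 3
  some: 4

any; catch; far; grow; some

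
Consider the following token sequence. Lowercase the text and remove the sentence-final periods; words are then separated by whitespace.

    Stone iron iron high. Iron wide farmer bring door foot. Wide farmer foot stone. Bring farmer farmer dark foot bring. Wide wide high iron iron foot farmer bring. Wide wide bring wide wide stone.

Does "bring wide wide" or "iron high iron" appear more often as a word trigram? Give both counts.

"bring wide wide" (3 vs 1)

"bring wide wide": 3 occurrences
"iron high iron": 1 occurrence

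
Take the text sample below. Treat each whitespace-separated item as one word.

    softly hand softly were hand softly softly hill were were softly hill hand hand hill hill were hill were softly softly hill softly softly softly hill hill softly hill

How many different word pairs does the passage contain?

29 tokens → 28 bigram windows in total.
Repeated bigrams (each contributes count−1 duplicates):
  softly hill: 5
  softly softly: 4
  hill were: 3
  hand softly: 2
  hill hill: 2
  hill softly: 2
  were softly: 2
13 duplicate windows → 28 − 13 = 15 distinct.

15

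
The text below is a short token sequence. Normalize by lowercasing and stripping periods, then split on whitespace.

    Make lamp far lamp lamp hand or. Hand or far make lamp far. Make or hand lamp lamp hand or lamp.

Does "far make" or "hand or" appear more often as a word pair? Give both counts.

"hand or" (3 vs 2)

"far make": 2 occurrences
"hand or": 3 occurrences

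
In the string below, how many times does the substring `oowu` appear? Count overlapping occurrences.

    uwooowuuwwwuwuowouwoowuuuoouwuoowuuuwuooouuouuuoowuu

Sliding a length-4 window over the 52 characters (49 positions):
  position 4–7: oowu
  position 20–23: oowu
  position 31–34: oowu
  position 48–51: oowu

4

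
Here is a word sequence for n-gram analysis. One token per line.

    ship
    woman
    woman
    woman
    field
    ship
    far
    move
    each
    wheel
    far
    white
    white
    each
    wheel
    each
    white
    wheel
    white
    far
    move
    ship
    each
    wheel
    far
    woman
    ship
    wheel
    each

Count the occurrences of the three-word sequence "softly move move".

0

Scanning the 27 overlapping trigram windows for "softly move move":
  (none found)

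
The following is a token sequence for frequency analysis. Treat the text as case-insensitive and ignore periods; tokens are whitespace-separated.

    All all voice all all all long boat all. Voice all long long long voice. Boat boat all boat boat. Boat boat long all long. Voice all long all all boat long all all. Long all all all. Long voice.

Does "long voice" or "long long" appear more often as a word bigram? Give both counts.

"long voice": 3 occurrences
"long long": 2 occurrences

"long voice" (3 vs 2)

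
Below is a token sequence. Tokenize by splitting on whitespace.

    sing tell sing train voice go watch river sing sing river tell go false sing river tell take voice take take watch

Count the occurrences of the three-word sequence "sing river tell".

2

Scanning the 20 overlapping trigram windows for "sing river tell":
  position 10–12: sing river tell
  position 15–17: sing river tell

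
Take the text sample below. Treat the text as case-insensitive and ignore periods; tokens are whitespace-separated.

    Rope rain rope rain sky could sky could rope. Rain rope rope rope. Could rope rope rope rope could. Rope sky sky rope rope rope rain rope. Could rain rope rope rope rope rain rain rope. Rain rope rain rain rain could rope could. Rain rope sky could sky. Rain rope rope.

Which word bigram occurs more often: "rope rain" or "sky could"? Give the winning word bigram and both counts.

"rope rain": 7 occurrences
"sky could": 3 occurrences

"rope rain" (7 vs 3)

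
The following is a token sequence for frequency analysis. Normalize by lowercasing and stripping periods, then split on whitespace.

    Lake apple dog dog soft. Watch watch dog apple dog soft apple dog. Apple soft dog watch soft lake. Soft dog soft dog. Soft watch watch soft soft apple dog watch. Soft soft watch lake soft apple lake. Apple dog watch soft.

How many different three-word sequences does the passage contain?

42 tokens → 40 trigram windows in total.
Repeated trigrams (each contributes count−1 duplicates):
  dog watch soft: 3
  apple dog watch: 2
  dog soft watch: 2
  lake apple dog: 2
  soft apple dog: 2
  soft dog soft: 2
  soft watch watch: 2
  watch soft soft: 2
9 duplicate windows → 40 − 9 = 31 distinct.

31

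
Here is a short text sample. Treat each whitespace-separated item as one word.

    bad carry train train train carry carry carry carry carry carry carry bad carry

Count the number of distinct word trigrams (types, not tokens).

8

14 tokens → 12 trigram windows in total.
Repeated trigrams (each contributes count−1 duplicates):
  carry carry carry: 5
4 duplicate windows → 12 − 4 = 8 distinct.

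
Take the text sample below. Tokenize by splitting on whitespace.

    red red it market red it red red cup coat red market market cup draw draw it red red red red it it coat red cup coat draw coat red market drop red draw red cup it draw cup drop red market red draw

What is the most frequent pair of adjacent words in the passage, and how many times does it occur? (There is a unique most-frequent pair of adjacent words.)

Bigram frequencies (highest first):
  red red: 5
  red it: 3
  red cup: 3
  coat red: 3
  red market: 3
  market red: 2
  … (20 more, each ≤ 2)

"red red", 5 times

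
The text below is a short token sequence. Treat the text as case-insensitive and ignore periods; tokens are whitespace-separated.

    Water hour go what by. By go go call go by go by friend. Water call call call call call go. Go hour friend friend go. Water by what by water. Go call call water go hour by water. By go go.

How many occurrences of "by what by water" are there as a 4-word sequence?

1

Scanning the 39 overlapping 4-gram windows for "by what by water":
  position 28–31: by what by water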